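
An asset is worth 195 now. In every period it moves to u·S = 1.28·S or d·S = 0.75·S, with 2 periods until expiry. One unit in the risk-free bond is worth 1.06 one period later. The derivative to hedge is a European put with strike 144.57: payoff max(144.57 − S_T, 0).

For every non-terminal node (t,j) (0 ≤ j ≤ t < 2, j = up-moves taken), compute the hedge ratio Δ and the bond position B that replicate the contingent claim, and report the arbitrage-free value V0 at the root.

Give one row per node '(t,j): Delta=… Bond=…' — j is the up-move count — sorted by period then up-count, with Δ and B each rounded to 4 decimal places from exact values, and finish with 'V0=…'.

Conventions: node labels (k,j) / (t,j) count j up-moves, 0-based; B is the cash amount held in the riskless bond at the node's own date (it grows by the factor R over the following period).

Risk-neutral probability p* = (R−d)/(u−d) = (1.06−0.75)/(1.28−0.75) = 0.5849.
At maturity the claim pays: V(2,0)=34.8825, V(2,1)=0.0000, V(2,2)=0.0000
(1,0): S=146.2500. Δ = (V_up−V_dn)/(S_up−S_dn) = (0.0000−34.8825)/(187.2000−109.6875) = -0.4500. V = [p*·0.0000 + (1−p*)·34.8825]/1.06 = 13.6599. B = V − Δ·S = 79.4760.
(1,1): S=249.6000. Δ = (V_up−V_dn)/(S_up−S_dn) = (0.0000−0.0000)/(319.4880−187.2000) = 0.0000. V = [p*·0.0000 + (1−p*)·0.0000]/1.06 = 0.0000. B = V − Δ·S = 0.0000.
(0,0): S=195.0000. Δ = (V_up−V_dn)/(S_up−S_dn) = (0.0000−13.6599)/(249.6000−146.2500) = -0.1322. V = [p*·0.0000 + (1−p*)·13.6599]/1.06 = 5.3492. B = V − Δ·S = 31.1227.
Sanity check at the root: Δ(0,0)·S0 + B(0,0) reproduces V0 = 5.3492.

(0,0): Delta=-0.1322 Bond=31.1227
(1,0): Delta=-0.4500 Bond=79.4760
(1,1): Delta=0.0000 Bond=0.0000
V0=5.3492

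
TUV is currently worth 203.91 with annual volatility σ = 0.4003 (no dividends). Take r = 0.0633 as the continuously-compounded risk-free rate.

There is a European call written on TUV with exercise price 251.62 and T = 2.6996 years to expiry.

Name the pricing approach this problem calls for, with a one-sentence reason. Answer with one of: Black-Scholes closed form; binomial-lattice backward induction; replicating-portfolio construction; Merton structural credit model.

framework: Black-Scholes closed form

Key observation: a European claim on TUV (strike 251.62) — a lognormal (GBM) underlying with constant rate and volatility — has an exact closed-form value; no lattice or capital structure is involved.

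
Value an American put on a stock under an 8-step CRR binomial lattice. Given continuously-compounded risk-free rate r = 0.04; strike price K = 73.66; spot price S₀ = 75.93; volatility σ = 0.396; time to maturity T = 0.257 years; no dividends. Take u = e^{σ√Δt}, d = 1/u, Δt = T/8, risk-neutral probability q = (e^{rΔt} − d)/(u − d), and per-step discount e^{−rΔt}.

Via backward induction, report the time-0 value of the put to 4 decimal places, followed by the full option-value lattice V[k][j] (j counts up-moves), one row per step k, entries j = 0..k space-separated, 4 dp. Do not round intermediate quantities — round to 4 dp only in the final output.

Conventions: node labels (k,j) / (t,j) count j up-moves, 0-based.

price = 4.6544
tree:
4.6544
6.7183 2.5296
9.4055 3.9537 1.0618
12.7097 6.0092 1.8359 0.2632
16.4971 8.8215 3.1132 0.5182 0.0000
20.4137 12.3968 5.1428 1.0199 0.0000 0.0000
24.0620 16.4971 8.1840 2.0076 0.0000 0.0000 0.0000
27.4603 20.4137 12.2924 3.9517 0.0000 0.0000 0.0000 0.0000
30.6257 24.0620 16.4971 7.7785 0.0000 0.0000 0.0000 0.0000 0.0000

params: Δt=0.03213 u=1.07356 d=0.93148 q=0.49131 e^(-rΔt)=0.99872
t_8 payoffs: 30.6257 24.0620 16.4971 7.7785 0.0000 0.0000 0.0000 0.0000 0.0000
k=7: node(7,0) S=46.1997 payoff=27.4603 vs cont=27.3657 → 27.4603 [stop]  node(7,1) S=53.2463 payoff=20.4137 vs cont=20.3191 → 20.4137 [stop]  node(7,2) S=61.3676 payoff=12.2924 vs cont=12.1979 → 12.2924 [stop]  node(7,3) S=70.7275 payoff=2.9325 vs cont=3.9517 → 3.9517 [wait]  node(7,4) S=81.5151 payoff=0.0000 vs cont=0.0000 → 0.0000 [wait]  node(7,5) S=93.9481 payoff=0.0000 vs cont=0.0000 → 0.0000 [wait]  node(7,6) S=108.2774 payoff=0.0000 vs cont=0.0000 → 0.0000 [wait]  node(7,7) S=124.7922 payoff=0.0000 vs cont=0.0000 → 0.0000 [wait]
k=6: node(6,0) S=49.5980 payoff=24.0620 vs cont=23.9674 → 24.0620 [stop]  node(6,1) S=57.1629 payoff=16.4971 vs cont=16.4025 → 16.4971 [stop]  node(6,2) S=65.8815 payoff=7.7785 vs cont=8.1840 → 8.1840 [wait]  node(6,3) S=75.9300 payoff=0.0000 vs cont=2.0076 → 2.0076 [wait]  node(6,4) S=87.5111 payoff=0.0000 vs cont=0.0000 → 0.0000 [wait]  node(6,5) S=100.8586 payoff=0.0000 vs cont=0.0000 → 0.0000 [wait]  node(6,6) S=116.2419 payoff=0.0000 vs cont=0.0000 → 0.0000 [wait]
k=5: node(5,0) S=53.2463 payoff=20.4137 vs cont=20.3191 → 20.4137 [stop]  node(5,1) S=61.3676 payoff=12.2924 vs cont=12.3968 → 12.3968 [wait]  node(5,2) S=70.7275 payoff=2.9325 vs cont=5.1428 → 5.1428 [wait]  node(5,3) S=81.5151 payoff=0.0000 vs cont=1.0199 → 1.0199 [wait]  node(5,4) S=93.9481 payoff=0.0000 vs cont=0.0000 → 0.0000 [wait]  node(5,5) S=108.2774 payoff=0.0000 vs cont=0.0000 → 0.0000 [wait]
k=4: node(4,0) S=57.1629 payoff=16.4971 vs cont=16.4538 → 16.4971 [stop]  node(4,1) S=65.8815 payoff=7.7785 vs cont=8.8215 → 8.8215 [wait]  node(4,2) S=75.9300 payoff=0.0000 vs cont=3.1132 → 3.1132 [wait]  node(4,3) S=87.5111 payoff=0.0000 vs cont=0.5182 → 0.5182 [wait]  node(4,4) S=100.8586 payoff=0.0000 vs cont=0.0000 → 0.0000 [wait]
k=3: node(3,0) S=61.3676 payoff=12.2924 vs cont=12.7097 → 12.7097 [wait]  node(3,1) S=70.7275 payoff=2.9325 vs cont=6.0092 → 6.0092 [wait]  node(3,2) S=81.5151 payoff=0.0000 vs cont=1.8359 → 1.8359 [wait]  node(3,3) S=93.9481 payoff=0.0000 vs cont=0.2632 → 0.2632 [wait]
k=2: node(2,0) S=65.8815 payoff=7.7785 vs cont=9.4055 → 9.4055 [wait]  node(2,1) S=75.9300 payoff=0.0000 vs cont=3.9537 → 3.9537 [wait]  node(2,2) S=87.5111 payoff=0.0000 vs cont=1.0618 → 1.0618 [wait]
k=1: node(1,0) S=70.7275 payoff=2.9325 vs cont=6.7183 → 6.7183 [wait]  node(1,1) S=81.5151 payoff=0.0000 vs cont=2.5296 → 2.5296 [wait]
k=0: node(0,0) S=75.9300 payoff=0.0000 vs cont=4.6544 → 4.6544 [wait]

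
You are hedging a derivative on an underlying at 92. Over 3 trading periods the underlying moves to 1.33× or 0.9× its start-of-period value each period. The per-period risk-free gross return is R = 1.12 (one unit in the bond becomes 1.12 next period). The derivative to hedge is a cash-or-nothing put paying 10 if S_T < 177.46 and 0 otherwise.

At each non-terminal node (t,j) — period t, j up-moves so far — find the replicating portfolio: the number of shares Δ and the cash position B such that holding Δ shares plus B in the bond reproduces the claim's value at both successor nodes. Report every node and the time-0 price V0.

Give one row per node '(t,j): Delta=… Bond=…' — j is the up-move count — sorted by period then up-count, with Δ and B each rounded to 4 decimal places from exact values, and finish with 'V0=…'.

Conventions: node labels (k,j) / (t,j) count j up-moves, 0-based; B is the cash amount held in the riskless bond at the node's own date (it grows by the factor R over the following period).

(0,0): Delta=-0.0527 Bond=11.0175
(1,0): Delta=0.0000 Bond=7.9719
(1,1): Delta=-0.0868 Bond=16.5087
(2,0): Delta=0.0000 Bond=8.9286
(2,1): Delta=0.0000 Bond=8.9286
(2,2): Delta=-0.1429 Bond=27.6163
V0=6.1645

The replicating-portfolio and risk-neutral prices coincide; use p* = (1.12−0.9)/(1.33−0.9) = 0.5116 for the latter.
Payoffs at expiry: V(3,0)=10.0000, V(3,1)=10.0000, V(3,2)=10.0000, V(3,3)=0.0000
  t=2,j=0: stock 74.5200 → up 99.1116 (V=10.0000), down 67.0680 (V=10.0000). Price 8.9286; hedge Δ=0.0000, bond B=8.9286.
  t=2,j=1: stock 110.1240 → up 146.4649 (V=10.0000), down 99.1116 (V=10.0000). Price 8.9286; hedge Δ=0.0000, bond B=8.9286.
  t=2,j=2: stock 162.7388 → up 216.4426 (V=0.0000), down 146.4649 (V=10.0000). Price 4.3605; hedge Δ=-0.1429, bond B=27.6163.
  t=1,j=0: stock 82.8000 → up 110.1240 (V=8.9286), down 74.5200 (V=8.9286). Price 7.9719; hedge Δ=0.0000, bond B=7.9719.
  t=1,j=1: stock 122.3600 → up 162.7388 (V=4.3605), down 110.1240 (V=8.9286). Price 5.8852; hedge Δ=-0.0868, bond B=16.5087.
  t=0,j=0: stock 92.0000 → up 122.3600 (V=5.8852), down 82.8000 (V=7.9719). Price 6.1645; hedge Δ=-0.0527, bond B=11.0175.
Check: Δ(0,0)·S0 + B(0,0) = 6.1645 = V0.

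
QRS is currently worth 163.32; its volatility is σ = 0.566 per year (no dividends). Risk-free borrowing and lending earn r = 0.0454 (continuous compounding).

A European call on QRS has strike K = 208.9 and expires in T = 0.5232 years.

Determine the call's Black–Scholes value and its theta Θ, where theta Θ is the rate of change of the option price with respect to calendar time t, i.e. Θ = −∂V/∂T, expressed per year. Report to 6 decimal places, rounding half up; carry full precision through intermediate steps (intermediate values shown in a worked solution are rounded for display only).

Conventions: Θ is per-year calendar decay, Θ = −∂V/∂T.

σ√T = 0.566·√0.5232 = 0.409402
d₁ = (ln(S/K) + (r+σ²/2)T) / (σ√T) = (ln(163.32/208.9) + (0.0454+0.566²/2)·0.5232) / 0.409402 = (-0.246144 + 0.107558) / 0.409402 = -0.338508
d₂ = d₁ − σ√T = -0.338508 − 0.409402 = -0.747910
e^{−rT} = 0.976527
N(d₁) = 0.367490,  N(d₂) = 0.227257
Call price V = S·N(d₁) − K·e^{−rT}·N(d₂) = 60.018525 − 46.359663 = 13.658862
φ(d₁) = (1/√(2π))·e^{−d₁²/2} = 0.376728
Θ = −S·φ(d₁)·σ/(2√T) − r·K·e^{−rT}·N(d₂) = −24.072415 − 2.104729 = -26.177144

price = 13.658862
Θ = -26.177144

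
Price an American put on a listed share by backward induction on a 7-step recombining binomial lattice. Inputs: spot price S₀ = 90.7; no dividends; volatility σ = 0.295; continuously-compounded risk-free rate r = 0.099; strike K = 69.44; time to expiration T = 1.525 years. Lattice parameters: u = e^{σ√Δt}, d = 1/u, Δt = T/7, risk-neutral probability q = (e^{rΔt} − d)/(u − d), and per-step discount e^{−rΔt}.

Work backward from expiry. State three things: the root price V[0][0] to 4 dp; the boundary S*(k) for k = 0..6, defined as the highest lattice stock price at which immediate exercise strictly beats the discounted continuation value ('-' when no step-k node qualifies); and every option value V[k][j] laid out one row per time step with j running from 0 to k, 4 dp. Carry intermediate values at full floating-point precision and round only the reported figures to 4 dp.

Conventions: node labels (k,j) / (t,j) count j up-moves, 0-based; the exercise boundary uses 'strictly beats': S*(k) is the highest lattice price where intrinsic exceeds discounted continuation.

Δt=0.21786  u=1.14762  d=0.87137  q=0.54455  discount=0.97866
step 7 (expiry): payoffs max(K−S,0) = 34.8448 23.8769 9.4317 0.0000 0.0000 0.0000 0.0000 0.0000
step 6: (k=6,j=0): S=39.7022, K−S=29.7378, hold=28.2562 ⇒ V=29.7378 exercise | (k=6,j=1): S=52.2892, K−S=17.1508, hold=15.6691 ⇒ V=17.1508 exercise | (k=6,j=2): S=68.8668, K−S=0.5732, hold=4.2040 ⇒ V=4.2040 continue | (k=6,j=3): S=90.7000, K−S=0.0000, hold=0.0000 ⇒ V=0.0000 continue | (k=6,j=4): S=119.4551, K−S=0.0000, hold=0.0000 ⇒ V=0.0000 continue | (k=6,j=5): S=157.3267, K−S=0.0000, hold=0.0000 ⇒ V=0.0000 continue | (k=6,j=6): S=207.2048, K−S=0.0000, hold=0.0000 ⇒ V=0.0000 continue  boundary S*=52.2892
step 5: (k=5,j=0): S=45.5631, K−S=23.8769, hold=22.3952 ⇒ V=23.8769 exercise | (k=5,j=1): S=60.0083, K−S=9.4317, hold=9.8851 ⇒ V=9.8851 continue | (k=5,j=2): S=79.0330, K−S=0.0000, hold=1.8739 ⇒ V=1.8739 continue | (k=5,j=3): S=104.0893, K−S=0.0000, hold=0.0000 ⇒ V=0.0000 continue | (k=5,j=4): S=137.0893, K−S=0.0000, hold=0.0000 ⇒ V=0.0000 continue | (k=5,j=5): S=180.5515, K−S=0.0000, hold=0.0000 ⇒ V=0.0000 continue  boundary S*=45.5631
step 4: (k=4,j=0): S=52.2892, K−S=17.1508, hold=15.9107 ⇒ V=17.1508 exercise | (k=4,j=1): S=68.8668, K−S=0.5732, hold=5.4047 ⇒ V=5.4047 continue | (k=4,j=2): S=90.7000, K−S=0.0000, hold=0.8352 ⇒ V=0.8352 continue | (k=4,j=3): S=119.4551, K−S=0.0000, hold=0.0000 ⇒ V=0.0000 continue | (k=4,j=4): S=157.3267, K−S=0.0000, hold=0.0000 ⇒ V=0.0000 continue  boundary S*=52.2892
step 3: (k=3,j=0): S=60.0083, K−S=9.4317, hold=10.5250 ⇒ V=10.5250 continue | (k=3,j=1): S=79.0330, K−S=0.0000, hold=2.8542 ⇒ V=2.8542 continue | (k=3,j=2): S=104.0893, K−S=0.0000, hold=0.3723 ⇒ V=0.3723 continue | (k=3,j=3): S=137.0893, K−S=0.0000, hold=0.0000 ⇒ V=0.0000 continue  boundary S*=-
step 2: (k=2,j=0): S=68.8668, K−S=0.5732, hold=6.2124 ⇒ V=6.2124 continue | (k=2,j=1): S=90.7000, K−S=0.0000, hold=1.4706 ⇒ V=1.4706 continue | (k=2,j=2): S=119.4551, K−S=0.0000, hold=0.1659 ⇒ V=0.1659 continue  boundary S*=-
step 1: (k=1,j=0): S=79.0330, K−S=0.0000, hold=3.5528 ⇒ V=3.5528 continue | (k=1,j=1): S=104.0893, K−S=0.0000, hold=0.7439 ⇒ V=0.7439 continue  boundary S*=-
step 0: (k=0,j=0): S=90.7000, K−S=0.0000, hold=1.9800 ⇒ V=1.9800 continue  boundary S*=-

price = 1.9800
boundary = - - - - 52.2892 45.5631 52.2892
tree:
1.9800
3.5528 0.7439
6.2124 1.4706 0.1659
10.5250 2.8542 0.3723 0.0000
17.1508 5.4047 0.8352 0.0000 0.0000
23.8769 9.8851 1.8739 0.0000 0.0000 0.0000
29.7378 17.1508 4.2040 0.0000 0.0000 0.0000 0.0000
34.8448 23.8769 9.4317 0.0000 0.0000 0.0000 0.0000 0.0000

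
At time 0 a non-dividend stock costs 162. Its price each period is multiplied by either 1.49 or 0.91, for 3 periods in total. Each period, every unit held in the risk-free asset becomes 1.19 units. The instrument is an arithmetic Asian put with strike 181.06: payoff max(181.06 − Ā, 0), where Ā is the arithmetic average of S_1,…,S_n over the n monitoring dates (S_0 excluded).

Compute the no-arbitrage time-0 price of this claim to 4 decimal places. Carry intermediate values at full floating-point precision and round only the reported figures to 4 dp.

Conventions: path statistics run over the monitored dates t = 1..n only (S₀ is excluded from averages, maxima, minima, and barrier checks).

With p* = (R−d)/(u−d) = 0.4828, sum probability × payoff across the paths and divide by R^3.
Enumerate all 2^3 = 8 price paths (U = up ×1.49, D = down ×0.91); each path with k up-moves has probability p*^k·(1−p*)^(3−k).
DDD: Ā=134.5502, payoff=46.5098, prob=0.138382
UDD: Ā=220.3075, payoff=0.0000, prob=0.129157
DUD: Ā=188.9875, payoff=0.0000, prob=0.129157
UUD: Ā=309.4411, payoff=0.0000, prob=0.120546
DDU: Ā=160.4863, payoff=20.5737, prob=0.129157
UDU: Ā=262.7743, payoff=0.0000, prob=0.120546
DUU: Ā=231.4543, payoff=0.0000, prob=0.120546
UUU: Ā=378.9746, payoff=0.0000, prob=0.112510
Price = Σ prob·payoff / R^3 = 9.093343 / 1.685159 = 5.3961

price = 5.3961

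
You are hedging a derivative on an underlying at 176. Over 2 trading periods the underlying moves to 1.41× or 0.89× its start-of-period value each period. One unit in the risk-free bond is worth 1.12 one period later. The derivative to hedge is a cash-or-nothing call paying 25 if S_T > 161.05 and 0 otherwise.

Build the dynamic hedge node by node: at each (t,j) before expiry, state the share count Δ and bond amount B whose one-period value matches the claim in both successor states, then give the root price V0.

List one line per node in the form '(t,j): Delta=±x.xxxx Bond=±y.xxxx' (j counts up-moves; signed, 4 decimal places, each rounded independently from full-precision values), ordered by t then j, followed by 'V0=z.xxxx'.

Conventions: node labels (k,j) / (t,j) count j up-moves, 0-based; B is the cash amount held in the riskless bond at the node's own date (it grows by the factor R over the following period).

(0,0): Delta=0.1360 Bond=-10.2082
(1,0): Delta=0.3069 Bond=-38.2040
(1,1): Delta=0.0000 Bond=22.3214
V0=13.7313

The replicating-portfolio and risk-neutral prices coincide; use p* = (1.12−0.89)/(1.41−0.89) = 0.4423 for the latter.
Terminal payoffs: V(2,0)=0.0000, V(2,1)=25.0000, V(2,2)=25.0000
Node (1,0) S=156.6400: V=(p*·25.0000+(1−p*)·0.0000)/1.12=9.8729; Δ=(25.0000−0.0000)/(220.8624−139.4096)=0.3069; B=V−Δ·S=-38.2040
Node (1,1) S=248.1600: V=(p*·25.0000+(1−p*)·25.0000)/1.12=22.3214; Δ=(25.0000−25.0000)/(349.9056−220.8624)=0.0000; B=V−Δ·S=22.3214
Node (0,0) S=176.0000: V=(p*·22.3214+(1−p*)·9.8729)/1.12=13.7313; Δ=(22.3214−9.8729)/(248.1600−156.6400)=0.1360; B=V−Δ·S=-10.2082
Sanity check at the root: Δ(0,0)·S0 + B(0,0) reproduces V0 = 13.7313.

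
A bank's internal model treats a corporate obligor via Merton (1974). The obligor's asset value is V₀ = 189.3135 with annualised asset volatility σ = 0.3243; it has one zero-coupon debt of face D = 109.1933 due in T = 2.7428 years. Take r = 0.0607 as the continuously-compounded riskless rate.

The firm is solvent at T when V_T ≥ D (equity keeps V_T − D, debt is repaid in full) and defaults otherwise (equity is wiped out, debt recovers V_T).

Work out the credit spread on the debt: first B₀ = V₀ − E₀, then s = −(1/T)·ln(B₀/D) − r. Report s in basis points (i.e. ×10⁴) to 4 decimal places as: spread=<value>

Work the structural quantities from V₀ = 189.3135 against face 109.1933:
d₁ = [ln(V₀/D) + (r + σ²/2)T] / (σ√T)
   = [ln(189.3135/109.1933) + (0.0607 + 0.5·0.3243²)·2.7428] / (0.3243·√2.7428)
   = [0.550285 + 0.310719] / 0.537086 = 1.603101
d₂ = d₁ − σ√T = 1.603101 − 0.537086 = 1.066015
N(d₁) = 0.945544,  N(d₂) = 0.856792,  e^(−rT) = 0.846633
E₀ = V₀·N(d₁) − D·e^(−rT)·N(d₂)
   = 189.3135·0.945544 − 109.1933·0.846633·0.856792 = 99.796703
B₀ = V₀ − E₀ = 189.3135 − 99.796703 = 89.516797
spread = −(1/T)·ln(B₀/D) − r = −(1/2.7428)·ln(89.516797/109.1933) − 0.0607 = 0.01174182
in basis points: 0.01174182 × 10⁴ = 117.4182 bp

spread=117.4182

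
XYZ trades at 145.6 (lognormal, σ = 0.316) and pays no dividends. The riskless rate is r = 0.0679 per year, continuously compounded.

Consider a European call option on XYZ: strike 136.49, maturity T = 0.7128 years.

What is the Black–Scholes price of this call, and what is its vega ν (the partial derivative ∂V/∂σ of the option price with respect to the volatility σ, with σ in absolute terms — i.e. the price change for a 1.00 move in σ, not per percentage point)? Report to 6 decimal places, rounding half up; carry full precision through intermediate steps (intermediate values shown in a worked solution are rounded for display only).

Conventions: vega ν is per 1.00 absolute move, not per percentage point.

σ√T = 0.316·√0.7128 = 0.266791
d₁ = (ln(S/K) + (r+σ²/2)T) / (σ√T) = (ln(145.6/136.49) + (0.0679+0.316²/2)·0.7128) / 0.266791 = (0.064612 + 0.083988) / 0.266791 = 0.556989
d₂ = d₁ − σ√T = 0.556989 − 0.266791 = 0.290198
e^{−rT} = 0.952753
N(d₁) = 0.711233,  N(d₂) = 0.614168
Call price V = S·N(d₁) − K·e^{−rT}·N(d₂) = 103.555459 − 79.867177 = 23.688282
φ(d₁) = (1/√(2π))·e^{−d₁²/2} = 0.341620
ν = S·φ(d₁)·√T = 41.994094

price = 23.688282
ν = 41.994094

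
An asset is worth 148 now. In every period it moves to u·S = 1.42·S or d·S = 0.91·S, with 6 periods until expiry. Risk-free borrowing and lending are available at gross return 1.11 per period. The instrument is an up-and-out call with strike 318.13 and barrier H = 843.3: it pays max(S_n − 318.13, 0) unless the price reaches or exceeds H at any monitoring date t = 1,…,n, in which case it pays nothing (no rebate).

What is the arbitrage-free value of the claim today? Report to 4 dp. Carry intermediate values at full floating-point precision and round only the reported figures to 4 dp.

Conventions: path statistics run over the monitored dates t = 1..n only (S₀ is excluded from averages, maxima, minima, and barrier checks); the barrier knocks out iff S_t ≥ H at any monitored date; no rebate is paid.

price = 19.7254

Risk-neutral up-probability p* = (R−d)/(u−d) = (1.11−0.91)/(1.42−0.91) = 0.3922; the claim prices as the p*-weighted sum of path payoffs discounted by R^6.
Enumerate all 2^6 = 64 price paths (U = up ×1.42, D = down ×0.91); each path with k up-moves has probability p*^k·(1−p*)^(6−k).
DDDDDD: M=134.6800, payoff=0.0000, prob=0.050437
UDDDDD: M=210.1600, payoff=0.0000, prob=0.032540
DUDDDD: M=191.2456, payoff=0.0000, prob=0.032540
UUDDDD: M=298.4272, payoff=0.0000, prob=0.020994
DDUDDD: M=174.0335, payoff=0.0000, prob=0.032540
UDUDDD: M=271.5688, payoff=0.0000, prob=0.020994
DUUDDD: M=271.5688, payoff=0.0000, prob=0.020994
UUUDDD: M=423.7666, payoff=1.2082, prob=0.013544
DDDUDD: M=158.3705, payoff=0.0000, prob=0.032540
UDDUDD: M=247.1276, payoff=0.0000, prob=0.020994
DUDUDD: M=247.1276, payoff=0.0000, prob=0.020994
UUDUDD: M=385.6276, payoff=1.2082, prob=0.013544
DDUUDD: M=247.1276, payoff=0.0000, prob=0.020994
UDUUDD: M=385.6276, payoff=1.2082, prob=0.013544
DUUUDD: M=385.6276, payoff=1.2082, prob=0.013544
UUUUDD: M=601.7486, payoff=180.1780, prob=0.008738
DDDDUD: M=144.1171, payoff=0.0000, prob=0.032540
UDDDUD: M=224.8861, payoff=0.0000, prob=0.020994
DUDDUD: M=224.8861, payoff=0.0000, prob=0.020994
UUDDUD: M=350.9211, payoff=1.2082, prob=0.013544
DDUDUD: M=224.8861, payoff=0.0000, prob=0.020994
UDUDUD: M=350.9211, payoff=1.2082, prob=0.013544
DUUDUD: M=350.9211, payoff=1.2082, prob=0.013544
UUUDUD: M=547.5912, payoff=180.1780, prob=0.008738
DDDUUD: M=224.8861, payoff=0.0000, prob=0.020994
UDDUUD: M=350.9211, payoff=1.2082, prob=0.013544
DUDUUD: M=350.9211, payoff=1.2082, prob=0.013544
UUDUUD: M=547.5912, payoff=180.1780, prob=0.008738
DDUUUD: M=350.9211, payoff=1.2082, prob=0.013544
UDUUUD: M=547.5912, payoff=180.1780, prob=0.008738
DUUUUD: M=547.5912, payoff=180.1780, prob=0.008738
UUUUUD: M=854.4830, payoff=0.0000, prob=0.005638
DDDDDU: M=134.6800, payoff=0.0000, prob=0.032540
UDDDDU: M=210.1600, payoff=0.0000, prob=0.020994
DUDDDU: M=204.6463, payoff=0.0000, prob=0.020994
UUDDDU: M=319.3382, payoff=1.2082, prob=0.013544
DDUDDU: M=204.6463, payoff=0.0000, prob=0.020994
UDUDDU: M=319.3382, payoff=1.2082, prob=0.013544
DUUDDU: M=319.3382, payoff=1.2082, prob=0.013544
UUUDDU: M=498.3080, payoff=180.1780, prob=0.008738
DDDUDU: M=204.6463, payoff=0.0000, prob=0.020994
UDDUDU: M=319.3382, payoff=1.2082, prob=0.013544
DUDUDU: M=319.3382, payoff=1.2082, prob=0.013544
UUDUDU: M=498.3080, payoff=180.1780, prob=0.008738
DDUUDU: M=319.3382, payoff=1.2082, prob=0.013544
UDUUDU: M=498.3080, payoff=180.1780, prob=0.008738
DUUUDU: M=498.3080, payoff=180.1780, prob=0.008738
UUUUDU: M=777.5795, payoff=459.4495, prob=0.005638
DDDDUU: M=204.6463, payoff=0.0000, prob=0.020994
UDDDUU: M=319.3382, payoff=1.2082, prob=0.013544
DUDDUU: M=319.3382, payoff=1.2082, prob=0.013544
UUDDUU: M=498.3080, payoff=180.1780, prob=0.008738
DDUDUU: M=319.3382, payoff=1.2082, prob=0.013544
UDUDUU: M=498.3080, payoff=180.1780, prob=0.008738
DUUDUU: M=498.3080, payoff=180.1780, prob=0.008738
UUUDUU: M=777.5795, payoff=459.4495, prob=0.005638
DDDUUU: M=319.3382, payoff=1.2082, prob=0.013544
UDDUUU: M=498.3080, payoff=180.1780, prob=0.008738
DUDUUU: M=498.3080, payoff=180.1780, prob=0.008738
UUDUUU: M=777.5795, payoff=459.4495, prob=0.005638
DDUUUU: M=498.3080, payoff=180.1780, prob=0.008738
UDUUUU: M=777.5795, payoff=459.4495, prob=0.005638
DUUUUU: M=777.5795, payoff=459.4495, prob=0.005638
UUUUUU: M=1213.3659, payoff=0.0000, prob=0.003637
Price = Σ prob·payoff / R^6 = 36.894640 / 1.870415 = 19.7254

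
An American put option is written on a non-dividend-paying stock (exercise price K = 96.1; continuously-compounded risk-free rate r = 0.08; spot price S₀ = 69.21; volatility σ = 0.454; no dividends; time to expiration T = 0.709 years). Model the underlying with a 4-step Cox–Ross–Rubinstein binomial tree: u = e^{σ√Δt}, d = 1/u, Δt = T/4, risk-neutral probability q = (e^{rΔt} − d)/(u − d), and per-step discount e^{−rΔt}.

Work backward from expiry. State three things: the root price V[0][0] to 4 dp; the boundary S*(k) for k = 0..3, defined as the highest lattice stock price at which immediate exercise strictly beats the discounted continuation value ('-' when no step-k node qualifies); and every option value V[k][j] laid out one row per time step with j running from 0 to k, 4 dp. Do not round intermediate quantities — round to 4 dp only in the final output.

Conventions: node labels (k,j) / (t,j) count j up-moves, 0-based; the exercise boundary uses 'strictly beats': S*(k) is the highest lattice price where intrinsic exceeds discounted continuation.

price = 27.7131
boundary = - 57.1687 69.2100 57.1687
tree:
27.7131
38.9313 16.8218
48.8776 26.8900 6.8121
57.0935 38.9313 13.5343 0.0000
63.8799 48.8776 26.8900 0.0000 0.0000

params: Δt=0.17725 u=1.21063 d=0.82602 q=0.48949 e^(-rΔt)=0.98592
t_4 payoffs: 63.8799 48.8776 26.8900 0.0000 0.0000
t_3: node(3,0) S=39.0065 payoff=57.0935 vs cont=55.7404 → 57.0935 [stop]  node(3,1) S=57.1687 payoff=38.9313 vs cont=37.5782 → 38.9313 [stop]  node(3,2) S=83.7875 payoff=12.3125 vs cont=13.5343 → 13.5343 [wait]  node(3,3) S=122.8006 payoff=0.0000 vs cont=0.0000 → 0.0000 [wait]  ⇒ S*(3)=57.1687
t_2: node(2,0) S=47.2224 payoff=48.8776 vs cont=47.5246 → 48.8776 [stop]  node(2,1) S=69.2100 payoff=26.8900 vs cont=26.1266 → 26.8900 [stop]  node(2,2) S=101.4355 payoff=0.0000 vs cont=6.8121 → 6.8121 [wait]  ⇒ S*(2)=69.2100
t_1: node(1,0) S=57.1687 payoff=38.9313 vs cont=37.5782 → 38.9313 [stop]  node(1,1) S=83.7875 payoff=12.3125 vs cont=16.8218 → 16.8218 [wait]  ⇒ S*(1)=57.1687
t_0: node(0,0) S=69.2100 payoff=26.8900 vs cont=27.7131 → 27.7131 [wait]  ⇒ S*(0)=-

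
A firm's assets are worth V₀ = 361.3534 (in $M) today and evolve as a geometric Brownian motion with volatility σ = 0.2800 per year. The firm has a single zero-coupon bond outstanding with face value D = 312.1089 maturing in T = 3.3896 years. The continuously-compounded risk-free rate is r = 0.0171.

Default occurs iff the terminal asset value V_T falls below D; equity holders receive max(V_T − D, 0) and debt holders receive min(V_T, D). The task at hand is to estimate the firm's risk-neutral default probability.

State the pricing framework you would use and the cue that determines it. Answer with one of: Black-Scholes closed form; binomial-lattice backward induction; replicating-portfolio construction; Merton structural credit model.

Key observation: assets follow a GBM and default happens iff V_T < 312.1089; valuing claims on that split (equity as a call, risky debt as the residual) is the structural model's definition.

framework: Merton structural credit model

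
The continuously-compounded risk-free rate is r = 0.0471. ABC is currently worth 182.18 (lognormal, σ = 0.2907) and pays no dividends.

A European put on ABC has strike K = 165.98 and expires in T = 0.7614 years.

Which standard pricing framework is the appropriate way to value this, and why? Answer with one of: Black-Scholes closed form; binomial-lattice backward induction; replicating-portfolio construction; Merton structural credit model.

framework: Black-Scholes closed form

Key observation: the instrument is a plain European put (strike 165.98) on a lognormal asset; the exact continuous-time formula applies directly.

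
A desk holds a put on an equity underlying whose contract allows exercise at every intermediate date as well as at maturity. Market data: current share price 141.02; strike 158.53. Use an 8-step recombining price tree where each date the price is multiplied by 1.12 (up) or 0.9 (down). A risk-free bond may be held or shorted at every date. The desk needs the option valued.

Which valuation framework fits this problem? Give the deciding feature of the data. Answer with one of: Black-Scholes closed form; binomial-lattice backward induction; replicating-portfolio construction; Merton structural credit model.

Key observation: early exercise of the strike-158.53 put must be checked at each of the 8 dates (spot 141.02), which forces a node-by-node comparison of intrinsic and continuation value backward from expiry.

framework: binomial-lattice backward induction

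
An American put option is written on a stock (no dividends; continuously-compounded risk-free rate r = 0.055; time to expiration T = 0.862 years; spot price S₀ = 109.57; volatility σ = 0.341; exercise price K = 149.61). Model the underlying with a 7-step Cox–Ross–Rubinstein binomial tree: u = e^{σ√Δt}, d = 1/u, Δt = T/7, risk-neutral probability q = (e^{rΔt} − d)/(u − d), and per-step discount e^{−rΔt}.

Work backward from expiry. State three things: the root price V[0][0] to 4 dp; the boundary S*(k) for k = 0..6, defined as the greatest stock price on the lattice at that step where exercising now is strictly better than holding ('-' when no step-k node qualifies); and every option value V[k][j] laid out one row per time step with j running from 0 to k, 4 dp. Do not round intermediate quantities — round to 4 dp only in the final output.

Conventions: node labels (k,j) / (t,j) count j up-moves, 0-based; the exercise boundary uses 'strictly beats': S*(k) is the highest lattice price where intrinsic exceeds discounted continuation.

price = 40.5845
boundary = - 97.2127 109.5700 97.2127 109.5700 97.2127 109.5700
tree:
40.5845
52.3973 29.2514
63.3610 40.0400 18.7945
73.0882 52.3973 28.0428 9.7448
81.7184 63.3610 40.0400 16.3532 3.2282
89.3752 73.0882 52.3973 26.3866 6.4802 0.0000
96.1685 81.7184 63.3610 40.0400 13.0080 0.0000 0.0000
102.1957 89.3752 73.0882 52.3973 26.1118 0.0000 0.0000 0.0000

Δt=0.12314, u=1.12712, d=0.88722, q=0.49845, disc=e^(-rΔt)=0.99325
k=7 terminal: V=max(K-S,0) → 102.1957 89.3752 73.0882 52.3973 26.1118 0.0000 0.0000 0.0000
k=6: j=0 S=53.4415 intr=96.1685 cont=95.1587 V=96.1685[EX]; j=1 S=67.8916 intr=81.7184 cont=80.7085 V=81.7184[EX]; j=2 S=86.2490 intr=63.3610 cont=62.3512 V=63.3610[EX]; j=3 S=109.5700 intr=40.0400 cont=39.0301 V=40.0400[EX]; j=4 S=139.1969 intr=10.4131 cont=13.0080 V=13.0080[hold]; j=5 S=176.8346 intr=0.0000 cont=0.0000 V=0.0000[hold]; j=6 S=224.6492 intr=0.0000 cont=0.0000 V=0.0000[hold]  S*(6)=109.5700
k=5: j=0 S=60.2348 intr=89.3752 cont=88.3654 V=89.3752[EX]; j=1 S=76.5218 intr=73.0882 cont=72.0784 V=73.0882[EX]; j=2 S=97.2127 intr=52.3973 cont=51.3875 V=52.3973[EX]; j=3 S=123.4982 intr=26.1118 cont=26.3866 V=26.3866[hold]; j=4 S=156.8911 intr=0.0000 cont=6.4802 V=6.4802[hold]; j=5 S=199.3132 intr=0.0000 cont=0.0000 V=0.0000[hold]  S*(5)=97.2127
k=4: j=0 S=67.8916 intr=81.7184 cont=80.7085 V=81.7184[EX]; j=1 S=86.2490 intr=63.3610 cont=62.3512 V=63.3610[EX]; j=2 S=109.5700 intr=40.0400 cont=39.1662 V=40.0400[EX]; j=3 S=139.1969 intr=10.4131 cont=16.3532 V=16.3532[hold]; j=4 S=176.8346 intr=0.0000 cont=3.2282 V=3.2282[hold]  S*(4)=109.5700
k=3: j=0 S=76.5218 intr=73.0882 cont=72.0784 V=73.0882[EX]; j=1 S=97.2127 intr=52.3973 cont=51.3875 V=52.3973[EX]; j=2 S=123.4982 intr=26.1118 cont=28.0428 V=28.0428[hold]; j=3 S=156.8911 intr=0.0000 cont=9.7448 V=9.7448[hold]  S*(3)=97.2127
k=2: j=0 S=86.2490 intr=63.3610 cont=62.3512 V=63.3610[EX]; j=1 S=109.5700 intr=40.0400 cont=39.9861 V=40.0400[EX]; j=2 S=139.1969 intr=10.4131 cont=18.7945 V=18.7945[hold]  S*(2)=109.5700
k=1: j=0 S=97.2127 intr=52.3973 cont=51.3875 V=52.3973[EX]; j=1 S=123.4982 intr=26.1118 cont=29.2514 V=29.2514[hold]  S*(1)=97.2127
k=0: j=0 S=109.5700 intr=40.0400 cont=40.5845 V=40.5845[hold]  S*(0)=-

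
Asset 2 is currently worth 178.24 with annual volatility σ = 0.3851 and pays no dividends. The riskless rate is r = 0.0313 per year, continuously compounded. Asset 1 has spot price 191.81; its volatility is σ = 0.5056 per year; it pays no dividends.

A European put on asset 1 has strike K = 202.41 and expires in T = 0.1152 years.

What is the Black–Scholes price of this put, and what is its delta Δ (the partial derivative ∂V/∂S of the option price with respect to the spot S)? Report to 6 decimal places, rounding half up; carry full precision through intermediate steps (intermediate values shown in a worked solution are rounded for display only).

price = 18.958274
Δ = -0.581853

σ√T = 0.5056·√0.1152 = 0.171606
d₁ = (ln(S/K) + (r+σ²/2)T) / (σ√T) = (ln(191.81/202.41) + (0.0313+0.5056²/2)·0.1152) / 0.171606 = (-0.053790 + 0.018330) / 0.171606 = -0.206635
d₂ = d₁ − σ√T = -0.206635 − 0.171606 = -0.378242
e^{−rT} = 0.996401
N(−d₁) = 0.581853,  N(−d₂) = 0.647374
Put price V = K·e^{−rT}·N(−d₂) − S·N(−d₁) = 130.563429 − 111.605155 = 18.958274
Δ = −N(−d₁) = -0.581853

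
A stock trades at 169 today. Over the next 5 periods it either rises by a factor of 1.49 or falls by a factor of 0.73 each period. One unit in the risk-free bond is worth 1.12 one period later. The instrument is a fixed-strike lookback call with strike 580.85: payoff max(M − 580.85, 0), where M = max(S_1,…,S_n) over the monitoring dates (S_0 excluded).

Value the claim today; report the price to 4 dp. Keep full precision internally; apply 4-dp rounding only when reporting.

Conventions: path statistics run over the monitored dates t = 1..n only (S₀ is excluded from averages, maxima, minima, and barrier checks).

No-arbitrage gives p* = (R−d)/(u−d) = 0.5132: enumerate every path, weight its payoff by its p*-probability, and discount by R^5.
Enumerate all 2^5 = 32 price paths (U = up ×1.49, D = down ×0.73); each path with k up-moves has probability p*^k·(1−p*)^(5−k).
DDDDD: M=123.3700, payoff=0.0000, prob=0.027349
UDDDD: M=251.8100, payoff=0.0000, prob=0.028827
DUDDD: M=183.8213, payoff=0.0000, prob=0.028827
UUDDD: M=375.1969, payoff=0.0000, prob=0.030386
DDUDD: M=134.1895, payoff=0.0000, prob=0.028827
UDUDD: M=273.8937, payoff=0.0000, prob=0.030386
DUUDD: M=273.8937, payoff=0.0000, prob=0.030386
UUUDD: M=559.0434, payoff=0.0000, prob=0.032028
DDDUD: M=123.3700, payoff=0.0000, prob=0.028827
UDDUD: M=251.8100, payoff=0.0000, prob=0.030386
DUDUD: M=199.9424, payoff=0.0000, prob=0.030386
UUDUD: M=408.1017, payoff=0.0000, prob=0.032028
DDUUD: M=199.9424, payoff=0.0000, prob=0.030386
UDUUD: M=408.1017, payoff=0.0000, prob=0.032028
DUUUD: M=408.1017, payoff=0.0000, prob=0.032028
UUUUD: M=832.9746, payoff=252.1246, prob=0.033759
DDDDU: M=123.3700, payoff=0.0000, prob=0.028827
UDDDU: M=251.8100, payoff=0.0000, prob=0.030386
DUDDU: M=183.8213, payoff=0.0000, prob=0.030386
UUDDU: M=375.1969, payoff=0.0000, prob=0.032028
DDUDU: M=145.9580, payoff=0.0000, prob=0.030386
UDUDU: M=297.9142, payoff=0.0000, prob=0.032028
DUUDU: M=297.9142, payoff=0.0000, prob=0.032028
UUUDU: M=608.0715, payoff=27.2215, prob=0.033759
DDDUU: M=145.9580, payoff=0.0000, prob=0.030386
UDDUU: M=297.9142, payoff=0.0000, prob=0.032028
DUDUU: M=297.9142, payoff=0.0000, prob=0.032028
UUDUU: M=608.0715, payoff=27.2215, prob=0.033759
DDUUU: M=297.9142, payoff=0.0000, prob=0.032028
UDUUU: M=608.0715, payoff=27.2215, prob=0.033759
DUUUU: M=608.0715, payoff=27.2215, prob=0.033759
UUUUU: M=1241.1322, payoff=660.2822, prob=0.035584
Price = Σ prob·payoff / R^5 = 35.682928 / 1.762342 = 20.2475

price = 20.2475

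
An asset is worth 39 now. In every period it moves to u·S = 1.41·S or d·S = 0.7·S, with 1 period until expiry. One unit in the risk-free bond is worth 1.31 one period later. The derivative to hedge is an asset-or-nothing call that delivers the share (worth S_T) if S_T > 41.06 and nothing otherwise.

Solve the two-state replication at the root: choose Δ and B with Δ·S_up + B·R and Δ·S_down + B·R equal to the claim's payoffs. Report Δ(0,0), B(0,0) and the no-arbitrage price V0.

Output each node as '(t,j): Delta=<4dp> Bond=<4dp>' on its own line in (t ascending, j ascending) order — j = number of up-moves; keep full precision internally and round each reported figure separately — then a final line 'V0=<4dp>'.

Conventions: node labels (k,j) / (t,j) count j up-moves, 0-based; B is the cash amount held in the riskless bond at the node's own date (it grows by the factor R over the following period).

(0,0): Delta=1.9859 Bond=-41.3859
V0=36.0648

No-arbitrage ⇒ martingale measure with p* = (R−d)/(u−d) = 0.8592.
Terminal payoffs: V(1,0)=0.0000, V(1,1)=54.9900
(0,0): S=39.0000. Δ = (V_up−V_dn)/(S_up−S_dn) = (54.9900−0.0000)/(54.9900−27.3000) = 1.9859. V = [p*·54.9900 + (1−p*)·0.0000]/1.31 = 36.0648. B = V − Δ·S = -41.3859.
As a check, the time-0 holding Δ(0,0)·S0 + B(0,0) comes to 36.0648 — exactly V0.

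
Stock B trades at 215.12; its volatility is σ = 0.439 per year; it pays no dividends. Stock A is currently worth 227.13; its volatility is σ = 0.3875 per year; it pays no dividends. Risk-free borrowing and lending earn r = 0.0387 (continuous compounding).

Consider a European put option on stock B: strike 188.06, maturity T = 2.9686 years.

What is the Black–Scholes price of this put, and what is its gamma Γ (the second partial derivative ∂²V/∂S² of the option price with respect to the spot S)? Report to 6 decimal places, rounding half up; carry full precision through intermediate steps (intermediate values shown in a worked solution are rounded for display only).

σ√T = 0.439·√2.9686 = 0.756381
d₁ = (ln(S/K) + (r+σ²/2)T) / (σ√T) = (ln(215.12/188.06) + (0.0387+0.439²/2)·2.9686) / 0.756381 = (0.134435 + 0.400941) / 0.756381 = 0.707812
d₂ = d₁ − σ√T = 0.707812 − 0.756381 = -0.048568
e^{−rT} = 0.891469
N(−d₁) = 0.239531,  N(−d₂) = 0.519368
Put price V = K·e^{−rT}·N(−d₂) − S·N(−d₁) = 87.071897 − 51.527883 = 35.544014
φ(d₁) = (1/√(2π))·e^{−d₁²/2} = 0.310541
Γ = φ(d₁) / (S·σ·√T) = 0.001909

price = 35.544014
Γ = 0.001909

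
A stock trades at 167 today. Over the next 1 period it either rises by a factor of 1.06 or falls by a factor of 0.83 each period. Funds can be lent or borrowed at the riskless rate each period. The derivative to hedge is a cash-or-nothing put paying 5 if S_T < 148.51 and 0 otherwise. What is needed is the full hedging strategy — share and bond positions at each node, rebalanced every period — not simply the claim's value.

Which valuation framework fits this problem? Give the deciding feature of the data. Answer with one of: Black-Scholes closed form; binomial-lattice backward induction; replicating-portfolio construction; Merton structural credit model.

Key observation: what is demanded is not a single number but the (Δ, B) position at each node of the 1.06/0.83 tree starting at 167; constructing those positions is the replicating-portfolio method.

framework: replicating-portfolio construction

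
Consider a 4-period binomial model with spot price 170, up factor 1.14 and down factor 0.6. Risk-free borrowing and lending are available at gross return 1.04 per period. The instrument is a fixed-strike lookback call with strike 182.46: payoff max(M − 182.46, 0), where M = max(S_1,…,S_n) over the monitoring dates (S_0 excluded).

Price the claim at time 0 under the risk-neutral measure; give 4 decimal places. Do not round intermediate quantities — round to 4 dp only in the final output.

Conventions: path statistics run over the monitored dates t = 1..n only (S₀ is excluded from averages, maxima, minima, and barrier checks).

price = 50.8855

Under the martingale measure an up-move has probability p* = 0.8148; value the claim as the probability-weighted average of per-path payoffs, discounted 4 periods at R = 1.04.
Enumerate all 2^4 = 16 price paths (U = up ×1.14, D = down ×0.6); each path with k up-moves has probability p*^k·(1−p*)^(4−k).
DDDD: M=102.0000, payoff=0.0000, prob=0.001176
UDDD: M=193.8000, payoff=11.3400, prob=0.005175
DUDD: M=116.2800, payoff=0.0000, prob=0.005175
UUDD: M=220.9320, payoff=38.4720, prob=0.022768
DDUD: M=102.0000, payoff=0.0000, prob=0.005175
UDUD: M=193.8000, payoff=11.3400, prob=0.022768
DUUD: M=132.5592, payoff=0.0000, prob=0.022768
UUUD: M=251.8625, payoff=69.4025, prob=0.100180
DDDU: M=102.0000, payoff=0.0000, prob=0.005175
UDDU: M=193.8000, payoff=11.3400, prob=0.022768
DUDU: M=116.2800, payoff=0.0000, prob=0.022768
UUDU: M=220.9320, payoff=38.4720, prob=0.100180
DDUU: M=102.0000, payoff=0.0000, prob=0.022768
UDUU: M=193.8000, payoff=11.3400, prob=0.100180
DUUU: M=151.1175, payoff=0.0000, prob=0.100180
UUUU: M=287.1232, payoff=104.6632, prob=0.440794
Price = Σ prob·payoff / R^4 = 59.528889 / 1.169859 = 50.8855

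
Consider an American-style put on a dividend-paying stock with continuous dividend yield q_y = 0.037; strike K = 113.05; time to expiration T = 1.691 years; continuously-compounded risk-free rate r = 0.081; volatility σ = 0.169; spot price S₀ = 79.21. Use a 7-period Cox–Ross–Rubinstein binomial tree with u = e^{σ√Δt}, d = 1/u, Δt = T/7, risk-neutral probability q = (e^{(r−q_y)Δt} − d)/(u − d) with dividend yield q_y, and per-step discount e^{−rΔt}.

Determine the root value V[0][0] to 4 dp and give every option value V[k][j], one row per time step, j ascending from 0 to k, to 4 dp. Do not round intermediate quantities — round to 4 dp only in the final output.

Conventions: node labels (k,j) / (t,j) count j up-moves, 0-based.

Δt=0.24157  u=1.08661  d=0.92029  q=0.54350  discount=0.98062
step 7 (expiry): payoffs max(K−S,0) = 68.7644 60.7610 51.3112 40.1536 26.9796 11.4247 0.0000 0.0000
k=6: (k=6,j=0): S=48.1212, K−S=64.9288, hold=63.1664 ⇒ V=64.9288 exercise | (k=6,j=1): S=56.8178, K−S=56.2322, hold=54.5472 ⇒ V=56.2322 exercise | (k=6,j=2): S=67.0860, K−S=45.9640, hold=44.3703 ⇒ V=45.9640 exercise | (k=6,j=3): S=79.2100, K−S=33.8400, hold=32.3543 ⇒ V=33.8400 exercise | (k=6,j=4): S=93.5250, K−S=19.5250, hold=18.1666 ⇒ V=19.5250 exercise | (k=6,j=5): S=110.4271, K−S=2.6229, hold=5.1144 ⇒ V=5.1144 continue | (k=6,j=6): S=130.3838, K−S=0.0000, hold=0.0000 ⇒ V=0.0000 continue
k=5: (k=5,j=0): S=52.2890, K−S=60.7610, hold=59.0357 ⇒ V=60.7610 exercise | (k=5,j=1): S=61.7388, K−S=51.3112, hold=49.6700 ⇒ V=51.3112 exercise | (k=5,j=2): S=72.8964, K−S=40.1536, hold=38.6117 ⇒ V=40.1536 exercise | (k=5,j=3): S=86.0704, K−S=26.9796, hold=25.5549 ⇒ V=26.9796 exercise | (k=5,j=4): S=101.6253, K−S=11.4247, hold=11.4663 ⇒ V=11.4663 continue | (k=5,j=5): S=119.9913, K−S=0.0000, hold=2.2895 ⇒ V=2.2895 continue
k=4: (k=4,j=0): S=56.8178, K−S=56.2322, hold=54.5472 ⇒ V=56.2322 exercise | (k=4,j=1): S=67.0860, K−S=45.9640, hold=44.3703 ⇒ V=45.9640 exercise | (k=4,j=2): S=79.2100, K−S=33.8400, hold=32.3543 ⇒ V=33.8400 exercise | (k=4,j=3): S=93.5250, K−S=19.5250, hold=18.1888 ⇒ V=19.5250 exercise | (k=4,j=4): S=110.4271, K−S=2.6229, hold=6.3532 ⇒ V=6.3532 continue
k=3: (k=3,j=0): S=61.7388, K−S=51.3112, hold=49.6700 ⇒ V=51.3112 exercise | (k=3,j=1): S=72.8964, K−S=40.1536, hold=38.6117 ⇒ V=40.1536 exercise | (k=3,j=2): S=86.0704, K−S=26.9796, hold=25.5549 ⇒ V=26.9796 exercise | (k=3,j=3): S=101.6253, K−S=11.4247, hold=12.1265 ⇒ V=12.1265 continue
k=2: (k=2,j=0): S=67.0860, K−S=45.9640, hold=44.3703 ⇒ V=45.9640 exercise | (k=2,j=1): S=79.2100, K−S=33.8400, hold=32.3543 ⇒ V=33.8400 exercise | (k=2,j=2): S=93.5250, K−S=19.5250, hold=18.5407 ⇒ V=19.5250 exercise
k=1: (k=1,j=0): S=72.8964, K−S=40.1536, hold=38.6117 ⇒ V=40.1536 exercise | (k=1,j=1): S=86.0704, K−S=26.9796, hold=25.5549 ⇒ V=26.9796 exercise
k=0: (k=0,j=0): S=79.2100, K−S=33.8400, hold=32.3543 ⇒ V=33.8400 exercise

price = 33.8400
tree:
33.8400
40.1536 26.9796
45.9640 33.8400 19.5250
51.3112 40.1536 26.9796 12.1265
56.2322 45.9640 33.8400 19.5250 6.3532
60.7610 51.3112 40.1536 26.9796 11.4663 2.2895
64.9288 56.2322 45.9640 33.8400 19.5250 5.1144 0.0000
68.7644 60.7610 51.3112 40.1536 26.9796 11.4247 0.0000 0.0000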